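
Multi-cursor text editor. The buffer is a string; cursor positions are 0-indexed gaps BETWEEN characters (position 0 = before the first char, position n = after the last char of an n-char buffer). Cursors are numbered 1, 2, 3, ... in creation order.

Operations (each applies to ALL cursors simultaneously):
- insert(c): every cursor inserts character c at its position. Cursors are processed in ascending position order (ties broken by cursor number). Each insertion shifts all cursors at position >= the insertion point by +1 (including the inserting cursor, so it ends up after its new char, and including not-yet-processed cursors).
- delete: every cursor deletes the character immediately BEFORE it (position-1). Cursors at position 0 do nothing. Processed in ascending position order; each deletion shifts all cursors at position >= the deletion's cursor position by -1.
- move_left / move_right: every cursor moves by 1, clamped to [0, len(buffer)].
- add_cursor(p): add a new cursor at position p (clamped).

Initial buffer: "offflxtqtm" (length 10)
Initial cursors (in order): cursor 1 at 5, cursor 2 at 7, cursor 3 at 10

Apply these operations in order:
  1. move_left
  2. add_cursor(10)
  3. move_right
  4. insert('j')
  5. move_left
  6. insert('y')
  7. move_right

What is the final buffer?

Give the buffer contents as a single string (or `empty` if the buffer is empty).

After op 1 (move_left): buffer="offflxtqtm" (len 10), cursors c1@4 c2@6 c3@9, authorship ..........
After op 2 (add_cursor(10)): buffer="offflxtqtm" (len 10), cursors c1@4 c2@6 c3@9 c4@10, authorship ..........
After op 3 (move_right): buffer="offflxtqtm" (len 10), cursors c1@5 c2@7 c3@10 c4@10, authorship ..........
After op 4 (insert('j')): buffer="offfljxtjqtmjj" (len 14), cursors c1@6 c2@9 c3@14 c4@14, authorship .....1..2...34
After op 5 (move_left): buffer="offfljxtjqtmjj" (len 14), cursors c1@5 c2@8 c3@13 c4@13, authorship .....1..2...34
After op 6 (insert('y')): buffer="offflyjxtyjqtmjyyj" (len 18), cursors c1@6 c2@10 c3@17 c4@17, authorship .....11..22...3344
After op 7 (move_right): buffer="offflyjxtyjqtmjyyj" (len 18), cursors c1@7 c2@11 c3@18 c4@18, authorship .....11..22...3344

Answer: offflyjxtyjqtmjyyj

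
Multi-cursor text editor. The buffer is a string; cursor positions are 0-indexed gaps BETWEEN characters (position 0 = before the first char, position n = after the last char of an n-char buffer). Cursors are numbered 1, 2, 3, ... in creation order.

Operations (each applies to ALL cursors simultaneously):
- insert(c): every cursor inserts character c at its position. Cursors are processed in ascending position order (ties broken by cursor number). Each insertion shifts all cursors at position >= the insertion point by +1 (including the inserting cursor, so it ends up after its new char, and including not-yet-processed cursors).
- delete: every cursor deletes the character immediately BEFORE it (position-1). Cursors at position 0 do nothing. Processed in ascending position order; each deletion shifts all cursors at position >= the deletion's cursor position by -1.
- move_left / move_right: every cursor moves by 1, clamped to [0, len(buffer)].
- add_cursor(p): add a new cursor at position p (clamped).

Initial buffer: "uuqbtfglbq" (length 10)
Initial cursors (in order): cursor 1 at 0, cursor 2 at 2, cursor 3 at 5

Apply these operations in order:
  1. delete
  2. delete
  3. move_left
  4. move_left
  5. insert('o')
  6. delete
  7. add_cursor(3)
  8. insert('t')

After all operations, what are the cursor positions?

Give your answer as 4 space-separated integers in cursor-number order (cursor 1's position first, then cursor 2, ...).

After op 1 (delete): buffer="uqbfglbq" (len 8), cursors c1@0 c2@1 c3@3, authorship ........
After op 2 (delete): buffer="qfglbq" (len 6), cursors c1@0 c2@0 c3@1, authorship ......
After op 3 (move_left): buffer="qfglbq" (len 6), cursors c1@0 c2@0 c3@0, authorship ......
After op 4 (move_left): buffer="qfglbq" (len 6), cursors c1@0 c2@0 c3@0, authorship ......
After op 5 (insert('o')): buffer="oooqfglbq" (len 9), cursors c1@3 c2@3 c3@3, authorship 123......
After op 6 (delete): buffer="qfglbq" (len 6), cursors c1@0 c2@0 c3@0, authorship ......
After op 7 (add_cursor(3)): buffer="qfglbq" (len 6), cursors c1@0 c2@0 c3@0 c4@3, authorship ......
After op 8 (insert('t')): buffer="tttqfgtlbq" (len 10), cursors c1@3 c2@3 c3@3 c4@7, authorship 123...4...

Answer: 3 3 3 7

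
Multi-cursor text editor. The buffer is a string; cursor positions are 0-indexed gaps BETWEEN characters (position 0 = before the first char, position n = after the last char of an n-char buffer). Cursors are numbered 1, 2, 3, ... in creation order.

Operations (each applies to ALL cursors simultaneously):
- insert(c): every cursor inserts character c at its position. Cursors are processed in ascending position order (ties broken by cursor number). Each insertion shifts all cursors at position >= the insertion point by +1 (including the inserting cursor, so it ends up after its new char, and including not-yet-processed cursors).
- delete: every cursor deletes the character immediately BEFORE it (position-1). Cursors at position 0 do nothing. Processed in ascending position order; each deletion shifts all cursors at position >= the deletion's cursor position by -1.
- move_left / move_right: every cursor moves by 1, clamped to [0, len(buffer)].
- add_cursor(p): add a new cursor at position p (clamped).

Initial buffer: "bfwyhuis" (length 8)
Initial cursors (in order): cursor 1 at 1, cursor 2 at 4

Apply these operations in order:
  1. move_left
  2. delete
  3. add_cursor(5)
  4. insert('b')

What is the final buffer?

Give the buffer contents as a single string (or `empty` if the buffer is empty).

After op 1 (move_left): buffer="bfwyhuis" (len 8), cursors c1@0 c2@3, authorship ........
After op 2 (delete): buffer="bfyhuis" (len 7), cursors c1@0 c2@2, authorship .......
After op 3 (add_cursor(5)): buffer="bfyhuis" (len 7), cursors c1@0 c2@2 c3@5, authorship .......
After op 4 (insert('b')): buffer="bbfbyhubis" (len 10), cursors c1@1 c2@4 c3@8, authorship 1..2...3..

Answer: bbfbyhubis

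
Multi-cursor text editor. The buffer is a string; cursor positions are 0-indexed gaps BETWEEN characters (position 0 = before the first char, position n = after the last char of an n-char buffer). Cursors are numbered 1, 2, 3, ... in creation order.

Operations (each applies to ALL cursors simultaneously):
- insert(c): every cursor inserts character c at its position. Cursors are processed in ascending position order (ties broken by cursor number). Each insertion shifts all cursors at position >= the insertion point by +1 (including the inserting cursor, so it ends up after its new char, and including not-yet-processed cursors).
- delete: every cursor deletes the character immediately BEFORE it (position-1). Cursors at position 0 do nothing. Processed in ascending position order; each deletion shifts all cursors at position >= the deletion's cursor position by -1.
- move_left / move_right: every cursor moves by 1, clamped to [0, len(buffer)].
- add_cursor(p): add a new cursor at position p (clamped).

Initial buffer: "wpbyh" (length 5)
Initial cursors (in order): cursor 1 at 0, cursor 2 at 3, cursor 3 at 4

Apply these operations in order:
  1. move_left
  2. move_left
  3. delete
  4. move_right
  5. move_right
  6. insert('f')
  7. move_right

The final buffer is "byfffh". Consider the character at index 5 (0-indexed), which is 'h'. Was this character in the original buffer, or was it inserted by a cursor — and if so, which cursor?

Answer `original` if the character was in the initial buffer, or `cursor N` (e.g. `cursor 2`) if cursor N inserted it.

Answer: original

Derivation:
After op 1 (move_left): buffer="wpbyh" (len 5), cursors c1@0 c2@2 c3@3, authorship .....
After op 2 (move_left): buffer="wpbyh" (len 5), cursors c1@0 c2@1 c3@2, authorship .....
After op 3 (delete): buffer="byh" (len 3), cursors c1@0 c2@0 c3@0, authorship ...
After op 4 (move_right): buffer="byh" (len 3), cursors c1@1 c2@1 c3@1, authorship ...
After op 5 (move_right): buffer="byh" (len 3), cursors c1@2 c2@2 c3@2, authorship ...
After op 6 (insert('f')): buffer="byfffh" (len 6), cursors c1@5 c2@5 c3@5, authorship ..123.
After op 7 (move_right): buffer="byfffh" (len 6), cursors c1@6 c2@6 c3@6, authorship ..123.
Authorship (.=original, N=cursor N): . . 1 2 3 .
Index 5: author = original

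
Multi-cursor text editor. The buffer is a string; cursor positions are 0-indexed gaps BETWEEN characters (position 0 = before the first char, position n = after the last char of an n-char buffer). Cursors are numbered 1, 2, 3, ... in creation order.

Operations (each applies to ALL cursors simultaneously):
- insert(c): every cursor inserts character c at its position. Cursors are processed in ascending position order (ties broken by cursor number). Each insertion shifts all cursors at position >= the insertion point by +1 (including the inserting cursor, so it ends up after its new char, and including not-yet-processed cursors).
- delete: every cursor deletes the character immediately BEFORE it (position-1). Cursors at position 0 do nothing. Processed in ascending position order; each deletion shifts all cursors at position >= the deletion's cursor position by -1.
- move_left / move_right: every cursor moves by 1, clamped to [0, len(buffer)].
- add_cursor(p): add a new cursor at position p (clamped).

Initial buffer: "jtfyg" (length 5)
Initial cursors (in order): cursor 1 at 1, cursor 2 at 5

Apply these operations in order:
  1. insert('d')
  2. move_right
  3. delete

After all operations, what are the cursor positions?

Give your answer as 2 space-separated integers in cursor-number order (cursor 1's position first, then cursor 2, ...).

Answer: 2 5

Derivation:
After op 1 (insert('d')): buffer="jdtfygd" (len 7), cursors c1@2 c2@7, authorship .1....2
After op 2 (move_right): buffer="jdtfygd" (len 7), cursors c1@3 c2@7, authorship .1....2
After op 3 (delete): buffer="jdfyg" (len 5), cursors c1@2 c2@5, authorship .1...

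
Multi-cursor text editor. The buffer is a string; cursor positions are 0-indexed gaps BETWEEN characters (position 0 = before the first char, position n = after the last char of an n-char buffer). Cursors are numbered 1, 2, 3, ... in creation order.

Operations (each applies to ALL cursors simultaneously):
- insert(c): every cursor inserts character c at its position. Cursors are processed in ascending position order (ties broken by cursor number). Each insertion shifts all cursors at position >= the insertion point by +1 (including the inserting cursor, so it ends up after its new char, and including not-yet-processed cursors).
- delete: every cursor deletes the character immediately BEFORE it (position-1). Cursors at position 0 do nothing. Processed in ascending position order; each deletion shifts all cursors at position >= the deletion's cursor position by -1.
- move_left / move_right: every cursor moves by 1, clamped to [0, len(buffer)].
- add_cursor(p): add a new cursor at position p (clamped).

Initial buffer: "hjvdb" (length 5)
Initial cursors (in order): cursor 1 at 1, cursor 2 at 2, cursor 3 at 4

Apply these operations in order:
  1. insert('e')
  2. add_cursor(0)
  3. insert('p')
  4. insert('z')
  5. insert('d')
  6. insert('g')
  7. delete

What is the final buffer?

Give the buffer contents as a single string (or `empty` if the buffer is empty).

After op 1 (insert('e')): buffer="hejevdeb" (len 8), cursors c1@2 c2@4 c3@7, authorship .1.2..3.
After op 2 (add_cursor(0)): buffer="hejevdeb" (len 8), cursors c4@0 c1@2 c2@4 c3@7, authorship .1.2..3.
After op 3 (insert('p')): buffer="phepjepvdepb" (len 12), cursors c4@1 c1@4 c2@7 c3@11, authorship 4.11.22..33.
After op 4 (insert('z')): buffer="pzhepzjepzvdepzb" (len 16), cursors c4@2 c1@6 c2@10 c3@15, authorship 44.111.222..333.
After op 5 (insert('d')): buffer="pzdhepzdjepzdvdepzdb" (len 20), cursors c4@3 c1@8 c2@13 c3@19, authorship 444.1111.2222..3333.
After op 6 (insert('g')): buffer="pzdghepzdgjepzdgvdepzdgb" (len 24), cursors c4@4 c1@10 c2@16 c3@23, authorship 4444.11111.22222..33333.
After op 7 (delete): buffer="pzdhepzdjepzdvdepzdb" (len 20), cursors c4@3 c1@8 c2@13 c3@19, authorship 444.1111.2222..3333.

Answer: pzdhepzdjepzdvdepzdb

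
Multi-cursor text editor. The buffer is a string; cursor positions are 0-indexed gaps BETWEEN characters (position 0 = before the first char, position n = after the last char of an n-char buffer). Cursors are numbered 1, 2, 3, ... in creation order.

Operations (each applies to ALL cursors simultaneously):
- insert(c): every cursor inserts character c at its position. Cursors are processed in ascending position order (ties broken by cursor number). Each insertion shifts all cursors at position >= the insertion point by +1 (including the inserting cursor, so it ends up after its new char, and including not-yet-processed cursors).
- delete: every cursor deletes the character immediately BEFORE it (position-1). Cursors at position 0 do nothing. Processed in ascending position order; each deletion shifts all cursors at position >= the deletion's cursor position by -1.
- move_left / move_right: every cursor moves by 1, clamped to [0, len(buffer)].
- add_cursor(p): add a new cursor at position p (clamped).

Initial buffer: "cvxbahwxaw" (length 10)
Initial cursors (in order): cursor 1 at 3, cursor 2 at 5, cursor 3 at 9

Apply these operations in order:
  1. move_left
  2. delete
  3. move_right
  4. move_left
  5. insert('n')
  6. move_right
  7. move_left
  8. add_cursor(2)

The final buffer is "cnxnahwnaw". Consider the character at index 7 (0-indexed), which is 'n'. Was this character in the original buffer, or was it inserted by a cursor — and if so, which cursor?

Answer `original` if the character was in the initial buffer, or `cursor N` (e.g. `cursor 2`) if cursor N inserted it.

After op 1 (move_left): buffer="cvxbahwxaw" (len 10), cursors c1@2 c2@4 c3@8, authorship ..........
After op 2 (delete): buffer="cxahwaw" (len 7), cursors c1@1 c2@2 c3@5, authorship .......
After op 3 (move_right): buffer="cxahwaw" (len 7), cursors c1@2 c2@3 c3@6, authorship .......
After op 4 (move_left): buffer="cxahwaw" (len 7), cursors c1@1 c2@2 c3@5, authorship .......
After op 5 (insert('n')): buffer="cnxnahwnaw" (len 10), cursors c1@2 c2@4 c3@8, authorship .1.2...3..
After op 6 (move_right): buffer="cnxnahwnaw" (len 10), cursors c1@3 c2@5 c3@9, authorship .1.2...3..
After op 7 (move_left): buffer="cnxnahwnaw" (len 10), cursors c1@2 c2@4 c3@8, authorship .1.2...3..
After op 8 (add_cursor(2)): buffer="cnxnahwnaw" (len 10), cursors c1@2 c4@2 c2@4 c3@8, authorship .1.2...3..
Authorship (.=original, N=cursor N): . 1 . 2 . . . 3 . .
Index 7: author = 3

Answer: cursor 3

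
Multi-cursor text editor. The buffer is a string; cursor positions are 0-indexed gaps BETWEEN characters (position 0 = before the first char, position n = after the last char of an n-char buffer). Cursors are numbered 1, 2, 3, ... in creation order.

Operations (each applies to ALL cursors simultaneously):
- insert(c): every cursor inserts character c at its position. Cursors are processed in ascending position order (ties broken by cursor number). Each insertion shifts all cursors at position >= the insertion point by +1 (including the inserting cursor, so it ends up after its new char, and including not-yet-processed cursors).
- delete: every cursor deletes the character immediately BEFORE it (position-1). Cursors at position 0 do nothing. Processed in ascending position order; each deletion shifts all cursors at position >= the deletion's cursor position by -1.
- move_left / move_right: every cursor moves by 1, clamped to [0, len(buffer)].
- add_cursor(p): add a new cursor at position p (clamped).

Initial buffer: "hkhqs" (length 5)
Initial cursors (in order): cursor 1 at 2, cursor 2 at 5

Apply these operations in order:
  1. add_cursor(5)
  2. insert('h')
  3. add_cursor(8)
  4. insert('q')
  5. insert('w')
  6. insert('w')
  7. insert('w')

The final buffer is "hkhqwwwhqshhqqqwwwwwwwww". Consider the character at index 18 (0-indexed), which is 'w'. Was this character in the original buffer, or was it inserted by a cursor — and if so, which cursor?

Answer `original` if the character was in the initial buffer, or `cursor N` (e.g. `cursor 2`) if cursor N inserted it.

Answer: cursor 2

Derivation:
After op 1 (add_cursor(5)): buffer="hkhqs" (len 5), cursors c1@2 c2@5 c3@5, authorship .....
After op 2 (insert('h')): buffer="hkhhqshh" (len 8), cursors c1@3 c2@8 c3@8, authorship ..1...23
After op 3 (add_cursor(8)): buffer="hkhhqshh" (len 8), cursors c1@3 c2@8 c3@8 c4@8, authorship ..1...23
After op 4 (insert('q')): buffer="hkhqhqshhqqq" (len 12), cursors c1@4 c2@12 c3@12 c4@12, authorship ..11...23234
After op 5 (insert('w')): buffer="hkhqwhqshhqqqwww" (len 16), cursors c1@5 c2@16 c3@16 c4@16, authorship ..111...23234234
After op 6 (insert('w')): buffer="hkhqwwhqshhqqqwwwwww" (len 20), cursors c1@6 c2@20 c3@20 c4@20, authorship ..1111...23234234234
After op 7 (insert('w')): buffer="hkhqwwwhqshhqqqwwwwwwwww" (len 24), cursors c1@7 c2@24 c3@24 c4@24, authorship ..11111...23234234234234
Authorship (.=original, N=cursor N): . . 1 1 1 1 1 . . . 2 3 2 3 4 2 3 4 2 3 4 2 3 4
Index 18: author = 2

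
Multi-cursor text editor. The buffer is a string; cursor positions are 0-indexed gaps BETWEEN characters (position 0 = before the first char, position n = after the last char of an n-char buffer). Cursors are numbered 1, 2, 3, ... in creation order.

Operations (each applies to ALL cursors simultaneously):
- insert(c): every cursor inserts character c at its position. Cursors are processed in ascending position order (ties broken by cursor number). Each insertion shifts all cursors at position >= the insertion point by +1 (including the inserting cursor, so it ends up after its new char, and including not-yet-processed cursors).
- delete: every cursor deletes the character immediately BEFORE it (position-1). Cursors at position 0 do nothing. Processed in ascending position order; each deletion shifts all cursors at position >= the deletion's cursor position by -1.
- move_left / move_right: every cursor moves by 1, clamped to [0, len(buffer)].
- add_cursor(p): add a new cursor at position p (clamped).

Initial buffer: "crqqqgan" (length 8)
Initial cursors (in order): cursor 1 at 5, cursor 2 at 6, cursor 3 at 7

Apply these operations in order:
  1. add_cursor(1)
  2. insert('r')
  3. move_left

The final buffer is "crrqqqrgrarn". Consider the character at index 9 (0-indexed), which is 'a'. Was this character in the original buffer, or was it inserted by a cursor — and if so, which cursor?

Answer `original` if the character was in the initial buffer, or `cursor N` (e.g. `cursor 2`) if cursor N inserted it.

Answer: original

Derivation:
After op 1 (add_cursor(1)): buffer="crqqqgan" (len 8), cursors c4@1 c1@5 c2@6 c3@7, authorship ........
After op 2 (insert('r')): buffer="crrqqqrgrarn" (len 12), cursors c4@2 c1@7 c2@9 c3@11, authorship .4....1.2.3.
After op 3 (move_left): buffer="crrqqqrgrarn" (len 12), cursors c4@1 c1@6 c2@8 c3@10, authorship .4....1.2.3.
Authorship (.=original, N=cursor N): . 4 . . . . 1 . 2 . 3 .
Index 9: author = original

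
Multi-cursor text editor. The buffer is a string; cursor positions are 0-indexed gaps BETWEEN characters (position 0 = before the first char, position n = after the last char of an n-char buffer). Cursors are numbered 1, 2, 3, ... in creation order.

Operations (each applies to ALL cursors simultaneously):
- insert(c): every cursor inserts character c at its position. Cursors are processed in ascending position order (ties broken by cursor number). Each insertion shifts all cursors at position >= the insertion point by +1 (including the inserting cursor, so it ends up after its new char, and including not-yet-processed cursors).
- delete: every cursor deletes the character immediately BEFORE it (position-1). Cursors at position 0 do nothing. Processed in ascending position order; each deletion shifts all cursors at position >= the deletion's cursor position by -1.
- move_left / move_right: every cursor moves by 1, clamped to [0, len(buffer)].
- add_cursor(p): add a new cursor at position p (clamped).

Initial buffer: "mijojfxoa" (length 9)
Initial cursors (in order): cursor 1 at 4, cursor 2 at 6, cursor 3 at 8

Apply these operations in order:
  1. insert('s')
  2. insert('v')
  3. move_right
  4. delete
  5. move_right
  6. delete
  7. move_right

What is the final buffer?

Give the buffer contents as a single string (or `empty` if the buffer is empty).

After op 1 (insert('s')): buffer="mijosjfsxosa" (len 12), cursors c1@5 c2@8 c3@11, authorship ....1..2..3.
After op 2 (insert('v')): buffer="mijosvjfsvxosva" (len 15), cursors c1@6 c2@10 c3@14, authorship ....11..22..33.
After op 3 (move_right): buffer="mijosvjfsvxosva" (len 15), cursors c1@7 c2@11 c3@15, authorship ....11..22..33.
After op 4 (delete): buffer="mijosvfsvosv" (len 12), cursors c1@6 c2@9 c3@12, authorship ....11.22.33
After op 5 (move_right): buffer="mijosvfsvosv" (len 12), cursors c1@7 c2@10 c3@12, authorship ....11.22.33
After op 6 (delete): buffer="mijosvsvs" (len 9), cursors c1@6 c2@8 c3@9, authorship ....11223
After op 7 (move_right): buffer="mijosvsvs" (len 9), cursors c1@7 c2@9 c3@9, authorship ....11223

Answer: mijosvsvs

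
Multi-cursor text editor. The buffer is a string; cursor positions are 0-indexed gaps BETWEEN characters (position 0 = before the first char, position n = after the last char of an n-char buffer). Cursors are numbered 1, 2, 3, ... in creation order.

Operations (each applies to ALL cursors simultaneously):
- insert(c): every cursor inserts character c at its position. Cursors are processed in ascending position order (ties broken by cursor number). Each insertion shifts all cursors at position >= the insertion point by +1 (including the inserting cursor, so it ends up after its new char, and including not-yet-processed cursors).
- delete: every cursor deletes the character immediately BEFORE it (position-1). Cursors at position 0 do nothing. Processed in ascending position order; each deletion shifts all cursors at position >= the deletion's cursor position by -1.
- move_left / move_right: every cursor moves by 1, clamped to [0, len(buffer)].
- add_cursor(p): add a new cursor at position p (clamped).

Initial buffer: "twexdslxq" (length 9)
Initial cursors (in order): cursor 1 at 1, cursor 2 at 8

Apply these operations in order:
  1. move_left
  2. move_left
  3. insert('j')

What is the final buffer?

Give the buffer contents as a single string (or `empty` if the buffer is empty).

Answer: jtwexdsjlxq

Derivation:
After op 1 (move_left): buffer="twexdslxq" (len 9), cursors c1@0 c2@7, authorship .........
After op 2 (move_left): buffer="twexdslxq" (len 9), cursors c1@0 c2@6, authorship .........
After op 3 (insert('j')): buffer="jtwexdsjlxq" (len 11), cursors c1@1 c2@8, authorship 1......2...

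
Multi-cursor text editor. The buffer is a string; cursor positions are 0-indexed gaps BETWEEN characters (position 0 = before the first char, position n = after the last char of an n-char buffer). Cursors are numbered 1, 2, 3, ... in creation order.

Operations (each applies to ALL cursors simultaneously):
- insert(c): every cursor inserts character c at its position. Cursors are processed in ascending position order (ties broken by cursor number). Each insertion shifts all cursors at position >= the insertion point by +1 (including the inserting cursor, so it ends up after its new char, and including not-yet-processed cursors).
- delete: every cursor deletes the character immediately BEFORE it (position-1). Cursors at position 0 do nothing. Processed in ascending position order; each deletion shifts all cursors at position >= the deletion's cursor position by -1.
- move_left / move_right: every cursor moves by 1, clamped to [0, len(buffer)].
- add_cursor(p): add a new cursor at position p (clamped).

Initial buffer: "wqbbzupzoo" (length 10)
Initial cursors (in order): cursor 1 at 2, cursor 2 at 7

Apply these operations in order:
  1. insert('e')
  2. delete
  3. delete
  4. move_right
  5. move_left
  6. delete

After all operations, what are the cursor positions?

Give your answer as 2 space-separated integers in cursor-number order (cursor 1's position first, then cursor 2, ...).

Answer: 0 3

Derivation:
After op 1 (insert('e')): buffer="wqebbzupezoo" (len 12), cursors c1@3 c2@9, authorship ..1.....2...
After op 2 (delete): buffer="wqbbzupzoo" (len 10), cursors c1@2 c2@7, authorship ..........
After op 3 (delete): buffer="wbbzuzoo" (len 8), cursors c1@1 c2@5, authorship ........
After op 4 (move_right): buffer="wbbzuzoo" (len 8), cursors c1@2 c2@6, authorship ........
After op 5 (move_left): buffer="wbbzuzoo" (len 8), cursors c1@1 c2@5, authorship ........
After op 6 (delete): buffer="bbzzoo" (len 6), cursors c1@0 c2@3, authorship ......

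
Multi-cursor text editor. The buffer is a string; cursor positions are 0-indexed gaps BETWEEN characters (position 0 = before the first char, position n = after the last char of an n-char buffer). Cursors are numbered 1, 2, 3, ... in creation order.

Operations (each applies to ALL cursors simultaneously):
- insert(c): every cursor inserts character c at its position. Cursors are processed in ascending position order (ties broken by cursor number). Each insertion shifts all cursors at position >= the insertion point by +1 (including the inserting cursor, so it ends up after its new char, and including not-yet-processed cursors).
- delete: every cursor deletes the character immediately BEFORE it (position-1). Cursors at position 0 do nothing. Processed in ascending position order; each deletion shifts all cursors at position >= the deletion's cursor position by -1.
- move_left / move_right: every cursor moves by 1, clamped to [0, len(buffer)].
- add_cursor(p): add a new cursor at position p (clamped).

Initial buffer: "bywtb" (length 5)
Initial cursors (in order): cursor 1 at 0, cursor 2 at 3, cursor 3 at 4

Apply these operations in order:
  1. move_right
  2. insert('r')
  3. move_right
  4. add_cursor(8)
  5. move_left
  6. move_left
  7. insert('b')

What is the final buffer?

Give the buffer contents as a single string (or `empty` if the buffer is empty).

After op 1 (move_right): buffer="bywtb" (len 5), cursors c1@1 c2@4 c3@5, authorship .....
After op 2 (insert('r')): buffer="brywtrbr" (len 8), cursors c1@2 c2@6 c3@8, authorship .1...2.3
After op 3 (move_right): buffer="brywtrbr" (len 8), cursors c1@3 c2@7 c3@8, authorship .1...2.3
After op 4 (add_cursor(8)): buffer="brywtrbr" (len 8), cursors c1@3 c2@7 c3@8 c4@8, authorship .1...2.3
After op 5 (move_left): buffer="brywtrbr" (len 8), cursors c1@2 c2@6 c3@7 c4@7, authorship .1...2.3
After op 6 (move_left): buffer="brywtrbr" (len 8), cursors c1@1 c2@5 c3@6 c4@6, authorship .1...2.3
After op 7 (insert('b')): buffer="bbrywtbrbbbr" (len 12), cursors c1@2 c2@7 c3@10 c4@10, authorship .11...2234.3

Answer: bbrywtbrbbbr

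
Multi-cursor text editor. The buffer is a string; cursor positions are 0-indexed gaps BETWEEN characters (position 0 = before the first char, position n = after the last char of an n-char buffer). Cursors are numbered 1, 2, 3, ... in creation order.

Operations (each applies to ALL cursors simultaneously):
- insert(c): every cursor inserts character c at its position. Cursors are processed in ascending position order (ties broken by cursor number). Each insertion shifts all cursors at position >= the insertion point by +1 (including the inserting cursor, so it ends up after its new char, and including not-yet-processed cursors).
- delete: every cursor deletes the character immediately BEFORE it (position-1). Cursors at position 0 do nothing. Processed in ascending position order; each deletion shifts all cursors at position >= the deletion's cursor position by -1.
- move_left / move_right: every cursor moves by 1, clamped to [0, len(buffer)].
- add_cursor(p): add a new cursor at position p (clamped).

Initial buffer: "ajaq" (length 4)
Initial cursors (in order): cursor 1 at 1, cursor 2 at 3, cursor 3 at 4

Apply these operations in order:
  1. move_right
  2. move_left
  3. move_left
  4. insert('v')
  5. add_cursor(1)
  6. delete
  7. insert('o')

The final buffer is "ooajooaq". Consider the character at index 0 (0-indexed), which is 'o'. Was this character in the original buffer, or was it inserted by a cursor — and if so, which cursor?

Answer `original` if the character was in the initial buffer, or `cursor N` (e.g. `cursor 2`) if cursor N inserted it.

After op 1 (move_right): buffer="ajaq" (len 4), cursors c1@2 c2@4 c3@4, authorship ....
After op 2 (move_left): buffer="ajaq" (len 4), cursors c1@1 c2@3 c3@3, authorship ....
After op 3 (move_left): buffer="ajaq" (len 4), cursors c1@0 c2@2 c3@2, authorship ....
After op 4 (insert('v')): buffer="vajvvaq" (len 7), cursors c1@1 c2@5 c3@5, authorship 1..23..
After op 5 (add_cursor(1)): buffer="vajvvaq" (len 7), cursors c1@1 c4@1 c2@5 c3@5, authorship 1..23..
After op 6 (delete): buffer="ajaq" (len 4), cursors c1@0 c4@0 c2@2 c3@2, authorship ....
After op 7 (insert('o')): buffer="ooajooaq" (len 8), cursors c1@2 c4@2 c2@6 c3@6, authorship 14..23..
Authorship (.=original, N=cursor N): 1 4 . . 2 3 . .
Index 0: author = 1

Answer: cursor 1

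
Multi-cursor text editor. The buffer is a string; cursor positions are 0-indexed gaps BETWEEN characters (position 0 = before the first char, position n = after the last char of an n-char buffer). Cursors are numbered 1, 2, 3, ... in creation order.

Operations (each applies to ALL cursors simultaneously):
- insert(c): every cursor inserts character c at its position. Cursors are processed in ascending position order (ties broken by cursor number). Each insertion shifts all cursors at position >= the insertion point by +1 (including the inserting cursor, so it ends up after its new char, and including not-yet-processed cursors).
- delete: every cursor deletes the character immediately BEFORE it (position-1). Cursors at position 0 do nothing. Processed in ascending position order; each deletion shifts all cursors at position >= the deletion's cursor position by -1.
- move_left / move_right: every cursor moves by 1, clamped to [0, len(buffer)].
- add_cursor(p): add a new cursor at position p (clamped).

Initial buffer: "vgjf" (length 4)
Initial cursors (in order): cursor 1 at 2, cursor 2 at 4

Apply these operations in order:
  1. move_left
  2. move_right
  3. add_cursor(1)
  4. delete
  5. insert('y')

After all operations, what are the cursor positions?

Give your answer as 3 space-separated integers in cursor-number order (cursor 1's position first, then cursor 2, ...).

Answer: 2 4 2

Derivation:
After op 1 (move_left): buffer="vgjf" (len 4), cursors c1@1 c2@3, authorship ....
After op 2 (move_right): buffer="vgjf" (len 4), cursors c1@2 c2@4, authorship ....
After op 3 (add_cursor(1)): buffer="vgjf" (len 4), cursors c3@1 c1@2 c2@4, authorship ....
After op 4 (delete): buffer="j" (len 1), cursors c1@0 c3@0 c2@1, authorship .
After op 5 (insert('y')): buffer="yyjy" (len 4), cursors c1@2 c3@2 c2@4, authorship 13.2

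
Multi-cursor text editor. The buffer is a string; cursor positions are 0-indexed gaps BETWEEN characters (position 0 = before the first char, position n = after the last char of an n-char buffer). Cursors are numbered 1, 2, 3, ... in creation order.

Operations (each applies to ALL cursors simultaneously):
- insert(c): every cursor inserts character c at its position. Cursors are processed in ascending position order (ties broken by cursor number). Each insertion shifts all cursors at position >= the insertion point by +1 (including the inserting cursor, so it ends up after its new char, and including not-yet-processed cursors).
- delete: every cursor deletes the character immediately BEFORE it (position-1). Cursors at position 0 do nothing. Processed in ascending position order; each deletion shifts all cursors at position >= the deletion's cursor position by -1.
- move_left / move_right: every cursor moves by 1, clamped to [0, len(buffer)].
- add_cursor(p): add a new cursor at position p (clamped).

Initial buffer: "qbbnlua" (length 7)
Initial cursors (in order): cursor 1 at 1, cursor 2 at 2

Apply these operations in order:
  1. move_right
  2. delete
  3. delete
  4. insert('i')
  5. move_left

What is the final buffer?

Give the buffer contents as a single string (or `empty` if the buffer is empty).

After op 1 (move_right): buffer="qbbnlua" (len 7), cursors c1@2 c2@3, authorship .......
After op 2 (delete): buffer="qnlua" (len 5), cursors c1@1 c2@1, authorship .....
After op 3 (delete): buffer="nlua" (len 4), cursors c1@0 c2@0, authorship ....
After op 4 (insert('i')): buffer="iinlua" (len 6), cursors c1@2 c2@2, authorship 12....
After op 5 (move_left): buffer="iinlua" (len 6), cursors c1@1 c2@1, authorship 12....

Answer: iinlua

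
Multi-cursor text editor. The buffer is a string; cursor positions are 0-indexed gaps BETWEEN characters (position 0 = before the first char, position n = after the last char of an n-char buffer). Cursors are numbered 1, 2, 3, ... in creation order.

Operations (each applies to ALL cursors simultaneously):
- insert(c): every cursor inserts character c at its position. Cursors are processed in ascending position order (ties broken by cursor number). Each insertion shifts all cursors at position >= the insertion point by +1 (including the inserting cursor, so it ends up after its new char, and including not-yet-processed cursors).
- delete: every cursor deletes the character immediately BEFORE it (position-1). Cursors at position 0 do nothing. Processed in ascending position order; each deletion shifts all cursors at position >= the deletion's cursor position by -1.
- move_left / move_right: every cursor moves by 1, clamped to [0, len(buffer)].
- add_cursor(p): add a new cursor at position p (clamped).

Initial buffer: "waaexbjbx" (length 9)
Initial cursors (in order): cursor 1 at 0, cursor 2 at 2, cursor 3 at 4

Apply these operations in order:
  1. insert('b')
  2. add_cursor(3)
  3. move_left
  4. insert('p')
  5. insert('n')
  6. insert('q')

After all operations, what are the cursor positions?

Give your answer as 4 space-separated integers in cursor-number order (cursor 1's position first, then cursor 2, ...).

Answer: 3 12 18 8

Derivation:
After op 1 (insert('b')): buffer="bwabaebxbjbx" (len 12), cursors c1@1 c2@4 c3@7, authorship 1..2..3.....
After op 2 (add_cursor(3)): buffer="bwabaebxbjbx" (len 12), cursors c1@1 c4@3 c2@4 c3@7, authorship 1..2..3.....
After op 3 (move_left): buffer="bwabaebxbjbx" (len 12), cursors c1@0 c4@2 c2@3 c3@6, authorship 1..2..3.....
After op 4 (insert('p')): buffer="pbwpapbaepbxbjbx" (len 16), cursors c1@1 c4@4 c2@6 c3@10, authorship 11.4.22..33.....
After op 5 (insert('n')): buffer="pnbwpnapnbaepnbxbjbx" (len 20), cursors c1@2 c4@6 c2@9 c3@14, authorship 111.44.222..333.....
After op 6 (insert('q')): buffer="pnqbwpnqapnqbaepnqbxbjbx" (len 24), cursors c1@3 c4@8 c2@12 c3@18, authorship 1111.444.2222..3333.....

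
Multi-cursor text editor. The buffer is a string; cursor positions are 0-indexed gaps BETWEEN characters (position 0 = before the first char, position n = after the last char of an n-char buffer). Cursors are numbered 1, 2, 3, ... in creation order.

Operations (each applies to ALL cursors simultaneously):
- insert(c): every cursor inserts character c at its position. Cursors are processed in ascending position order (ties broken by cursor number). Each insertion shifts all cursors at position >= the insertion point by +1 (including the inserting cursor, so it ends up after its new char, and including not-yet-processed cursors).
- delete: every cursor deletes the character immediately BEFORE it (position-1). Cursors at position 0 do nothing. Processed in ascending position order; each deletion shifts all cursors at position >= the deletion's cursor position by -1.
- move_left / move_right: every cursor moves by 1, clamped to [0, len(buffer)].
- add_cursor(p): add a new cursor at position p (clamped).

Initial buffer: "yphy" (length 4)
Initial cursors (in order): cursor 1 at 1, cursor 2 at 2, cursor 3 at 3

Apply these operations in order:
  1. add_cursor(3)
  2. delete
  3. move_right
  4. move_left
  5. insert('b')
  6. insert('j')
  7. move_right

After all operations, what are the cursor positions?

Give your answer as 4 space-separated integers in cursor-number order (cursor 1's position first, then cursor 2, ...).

Answer: 9 9 9 9

Derivation:
After op 1 (add_cursor(3)): buffer="yphy" (len 4), cursors c1@1 c2@2 c3@3 c4@3, authorship ....
After op 2 (delete): buffer="y" (len 1), cursors c1@0 c2@0 c3@0 c4@0, authorship .
After op 3 (move_right): buffer="y" (len 1), cursors c1@1 c2@1 c3@1 c4@1, authorship .
After op 4 (move_left): buffer="y" (len 1), cursors c1@0 c2@0 c3@0 c4@0, authorship .
After op 5 (insert('b')): buffer="bbbby" (len 5), cursors c1@4 c2@4 c3@4 c4@4, authorship 1234.
After op 6 (insert('j')): buffer="bbbbjjjjy" (len 9), cursors c1@8 c2@8 c3@8 c4@8, authorship 12341234.
After op 7 (move_right): buffer="bbbbjjjjy" (len 9), cursors c1@9 c2@9 c3@9 c4@9, authorship 12341234.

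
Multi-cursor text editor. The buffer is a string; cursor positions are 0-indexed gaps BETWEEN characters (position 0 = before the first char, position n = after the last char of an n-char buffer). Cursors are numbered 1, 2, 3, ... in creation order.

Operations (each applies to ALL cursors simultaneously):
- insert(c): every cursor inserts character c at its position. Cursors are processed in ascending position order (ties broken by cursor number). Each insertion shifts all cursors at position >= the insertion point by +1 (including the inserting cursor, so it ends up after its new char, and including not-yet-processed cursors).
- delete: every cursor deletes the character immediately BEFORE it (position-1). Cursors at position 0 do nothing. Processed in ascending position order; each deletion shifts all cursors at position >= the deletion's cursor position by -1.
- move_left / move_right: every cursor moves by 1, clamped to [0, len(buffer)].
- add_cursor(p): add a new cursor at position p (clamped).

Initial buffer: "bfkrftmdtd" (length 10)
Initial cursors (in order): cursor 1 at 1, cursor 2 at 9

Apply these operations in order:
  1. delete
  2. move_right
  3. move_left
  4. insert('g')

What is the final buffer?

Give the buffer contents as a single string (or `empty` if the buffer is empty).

Answer: gfkrftmdgd

Derivation:
After op 1 (delete): buffer="fkrftmdd" (len 8), cursors c1@0 c2@7, authorship ........
After op 2 (move_right): buffer="fkrftmdd" (len 8), cursors c1@1 c2@8, authorship ........
After op 3 (move_left): buffer="fkrftmdd" (len 8), cursors c1@0 c2@7, authorship ........
After op 4 (insert('g')): buffer="gfkrftmdgd" (len 10), cursors c1@1 c2@9, authorship 1.......2.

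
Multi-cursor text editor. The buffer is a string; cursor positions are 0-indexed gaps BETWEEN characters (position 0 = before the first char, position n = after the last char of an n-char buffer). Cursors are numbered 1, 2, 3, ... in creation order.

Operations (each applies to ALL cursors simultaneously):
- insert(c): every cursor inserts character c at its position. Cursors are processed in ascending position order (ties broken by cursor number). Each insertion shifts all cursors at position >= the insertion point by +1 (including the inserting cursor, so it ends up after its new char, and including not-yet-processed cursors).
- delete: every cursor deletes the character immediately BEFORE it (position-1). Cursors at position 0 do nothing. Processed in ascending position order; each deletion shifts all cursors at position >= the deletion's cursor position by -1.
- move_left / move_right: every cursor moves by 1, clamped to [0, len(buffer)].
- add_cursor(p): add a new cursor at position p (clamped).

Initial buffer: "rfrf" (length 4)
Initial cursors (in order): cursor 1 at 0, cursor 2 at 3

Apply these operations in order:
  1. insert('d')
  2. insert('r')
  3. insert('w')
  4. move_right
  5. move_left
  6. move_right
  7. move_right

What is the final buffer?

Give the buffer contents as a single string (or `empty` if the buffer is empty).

Answer: drwrfrdrwf

Derivation:
After op 1 (insert('d')): buffer="drfrdf" (len 6), cursors c1@1 c2@5, authorship 1...2.
After op 2 (insert('r')): buffer="drrfrdrf" (len 8), cursors c1@2 c2@7, authorship 11...22.
After op 3 (insert('w')): buffer="drwrfrdrwf" (len 10), cursors c1@3 c2@9, authorship 111...222.
After op 4 (move_right): buffer="drwrfrdrwf" (len 10), cursors c1@4 c2@10, authorship 111...222.
After op 5 (move_left): buffer="drwrfrdrwf" (len 10), cursors c1@3 c2@9, authorship 111...222.
After op 6 (move_right): buffer="drwrfrdrwf" (len 10), cursors c1@4 c2@10, authorship 111...222.
After op 7 (move_right): buffer="drwrfrdrwf" (len 10), cursors c1@5 c2@10, authorship 111...222.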